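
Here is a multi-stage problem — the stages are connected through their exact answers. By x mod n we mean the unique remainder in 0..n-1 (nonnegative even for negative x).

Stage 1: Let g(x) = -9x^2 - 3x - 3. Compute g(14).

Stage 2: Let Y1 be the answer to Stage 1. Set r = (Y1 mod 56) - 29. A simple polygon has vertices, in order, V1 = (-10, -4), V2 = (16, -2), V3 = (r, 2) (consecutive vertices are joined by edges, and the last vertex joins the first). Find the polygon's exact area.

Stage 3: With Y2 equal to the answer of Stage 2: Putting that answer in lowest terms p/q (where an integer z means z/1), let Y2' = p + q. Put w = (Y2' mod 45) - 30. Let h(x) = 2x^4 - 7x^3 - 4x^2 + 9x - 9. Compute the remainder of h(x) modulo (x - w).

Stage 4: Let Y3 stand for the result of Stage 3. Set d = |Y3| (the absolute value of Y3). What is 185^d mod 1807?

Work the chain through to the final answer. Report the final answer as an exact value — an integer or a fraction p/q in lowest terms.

282

Stage 1: -9*(14)^2 - 3*(14)^1 - 3 = (-1764) + (-42) + (-3) = -1809; answer -1809
Stage 2: Y1 = -1809; r = 10; cross terms: (-10*-2 - 16*-4)=84, (16*2 - 10*-2)=52, (10*-4 - -10*2)=-20; twice the area = |116| = 116; area = 58; answer 58
Stage 3: Y2 = 58; threaded value p + q = 59; w = -16; remainder = value at the root: 2*(-16)^4 - 7*(-16)^3 - 4*(-16)^2 + 9*(-16)^1 - 9 = (131072) + (28672) + (-1024) + (-144) + (-9) = 158567; answer 158567
Stage 4: Y3 = 158567; d = 158567; squarings mod 1807: 185^1=185, 185^2=1699, 185^4=822, 185^8=1673, 185^16=1693, 185^32=347, 185^64=1147, 185^128=113, 185^256=120, 185^512=1751, 185^1024=1329, 185^2048=802, 185^4096=1719, 185^8192=516, 185^16384=627, 185^32768=1010, 185^65536=952, 185^131072=997; 185^158567 = 185^1 * 185^2 * 185^4 * 185^32 * 185^64 * 185^256 * 185^512 * 185^2048 * 185^8192 * 185^16384 * 185^131072 = 282 (mod 1807); answer 282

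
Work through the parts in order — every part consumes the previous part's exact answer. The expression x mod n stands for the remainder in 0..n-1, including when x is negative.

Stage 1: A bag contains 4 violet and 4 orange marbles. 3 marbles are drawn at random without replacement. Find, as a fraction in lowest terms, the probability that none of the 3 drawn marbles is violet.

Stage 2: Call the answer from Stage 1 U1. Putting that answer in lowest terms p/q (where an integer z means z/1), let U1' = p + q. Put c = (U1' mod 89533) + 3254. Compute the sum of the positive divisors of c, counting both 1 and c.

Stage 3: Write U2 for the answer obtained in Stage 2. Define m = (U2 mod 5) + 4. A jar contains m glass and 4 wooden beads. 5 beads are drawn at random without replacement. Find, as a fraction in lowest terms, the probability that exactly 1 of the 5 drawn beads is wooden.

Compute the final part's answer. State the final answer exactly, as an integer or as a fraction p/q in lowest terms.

Stage 1: total draws C(8,3) = 56; favorable C(4,3) = 4; P = 1/14; answer 1/14
Stage 2: U1 = 1/14; threaded value p + q = 15; c = 3269; 3269 = 7 * 467; sigma = (1 + 7) * (1 + 467) = 8 * 468 = 3744; answer 3744
Stage 3: U2 = 3744; m = 8; total draws C(12,5) = 792; favorable C(4,1)*C(8,4) = 280; P = 35/99; answer 35/99

35/99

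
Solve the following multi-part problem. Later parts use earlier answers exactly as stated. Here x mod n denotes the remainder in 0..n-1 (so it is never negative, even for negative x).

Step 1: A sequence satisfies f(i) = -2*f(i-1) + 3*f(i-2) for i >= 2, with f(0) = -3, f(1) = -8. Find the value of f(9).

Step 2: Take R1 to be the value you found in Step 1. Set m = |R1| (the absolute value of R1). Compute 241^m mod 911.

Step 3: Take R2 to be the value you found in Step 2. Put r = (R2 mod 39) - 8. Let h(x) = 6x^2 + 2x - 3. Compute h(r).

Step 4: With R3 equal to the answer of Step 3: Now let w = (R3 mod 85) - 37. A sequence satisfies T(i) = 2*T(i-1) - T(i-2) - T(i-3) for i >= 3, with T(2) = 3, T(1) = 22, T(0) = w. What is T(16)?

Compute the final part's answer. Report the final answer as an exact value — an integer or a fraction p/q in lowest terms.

-13789

Step 1: f(2) = -2*(-8) + 3*(-3) = 7; iterating: f(2)=7, f(3)=-38, f(4)=97, f(5)=-308, f(6)=907, f(7)=-2738, f(8)=8197, f(9)=-24608; answer -24608
Step 2: R1 = -24608; m = 24608; squarings mod 911: 241^1=241, 241^2=688, 241^4=535, 241^8=171, 241^16=89, 241^32=633, 241^64=760, 241^128=26, 241^256=676, 241^512=565, 241^1024=375, 241^2048=331, 241^4096=241, 241^8192=688, 241^16384=535; 241^24608 = 241^32 * 241^8192 * 241^16384 = 13 (mod 911); answer 13
Step 3: R2 = 13; r = 5; 6*(5)^2 + 2*(5)^1 - 3 = (150) + (10) + (-3) = 157; answer 157
Step 4: R3 = 157; w = 35; T(3) = 2*(3) - 1*(22) - 1*(35) = -51; iterating: T(3)=-51, T(4)=-127, T(5)=-206, T(6)=-234, T(7)=-135, T(8)=170, T(9)=709, T(10)=1383, T(11)=1887, T(12)=1682, T(13)=94, T(14)=-3381, T(15)=-8538, T(16)=-13789; answer -13789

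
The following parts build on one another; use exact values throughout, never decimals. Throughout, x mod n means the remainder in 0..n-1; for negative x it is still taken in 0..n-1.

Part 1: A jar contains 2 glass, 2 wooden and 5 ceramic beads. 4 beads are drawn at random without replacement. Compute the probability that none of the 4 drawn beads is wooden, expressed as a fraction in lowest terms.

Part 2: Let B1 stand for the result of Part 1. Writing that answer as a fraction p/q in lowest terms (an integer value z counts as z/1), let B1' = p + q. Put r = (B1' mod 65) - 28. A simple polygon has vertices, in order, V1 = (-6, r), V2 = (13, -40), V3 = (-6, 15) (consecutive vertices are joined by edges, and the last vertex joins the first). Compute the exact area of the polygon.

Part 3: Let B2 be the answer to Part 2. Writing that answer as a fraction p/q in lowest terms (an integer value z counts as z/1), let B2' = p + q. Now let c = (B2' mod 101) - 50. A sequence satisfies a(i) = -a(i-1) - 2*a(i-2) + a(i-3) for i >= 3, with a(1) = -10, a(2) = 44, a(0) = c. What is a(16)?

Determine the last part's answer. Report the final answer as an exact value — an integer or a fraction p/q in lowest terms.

-26940

Part 1: total draws C(9,4) = 126; favorable C(7,4) = 35; P = 5/18; answer 5/18
Part 2: B1 = 5/18; threaded value p + q = 23; r = -5; cross terms: (-6*-40 - 13*-5)=305, (13*15 - -6*-40)=-45, (-6*-5 - -6*15)=120; twice the area = |380| = 380; area = 190; answer 190
Part 3: B2 = 190; threaded value p + q = 191; c = 40; a(3) = -1*(44) - 2*(-10) + 1*(40) = 16; iterating: a(3)=16, a(4)=-114, a(5)=126, a(6)=118, a(7)=-484, a(8)=374, a(9)=712, a(10)=-1944, a(11)=894, a(12)=3706, a(13)=-7438, a(14)=920, a(15)=17662, a(16)=-26940; answer -26940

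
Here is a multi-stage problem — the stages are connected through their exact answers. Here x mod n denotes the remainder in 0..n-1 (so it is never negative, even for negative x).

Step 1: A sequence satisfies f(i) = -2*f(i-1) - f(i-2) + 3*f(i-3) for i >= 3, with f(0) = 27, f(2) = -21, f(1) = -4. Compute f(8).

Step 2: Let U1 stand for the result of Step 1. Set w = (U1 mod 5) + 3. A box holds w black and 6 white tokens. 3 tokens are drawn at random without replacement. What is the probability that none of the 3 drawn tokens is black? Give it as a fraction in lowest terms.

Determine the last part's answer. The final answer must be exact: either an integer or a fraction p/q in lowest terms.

Step 1: f(3) = -2*(-21) - 1*(-4) + 3*(27) = 127; iterating: f(3)=127, f(4)=-245, f(5)=300, f(6)=26, f(7)=-1087, f(8)=3048; answer 3048
Step 2: U1 = 3048; w = 6; total draws C(12,3) = 220; favorable C(6,3) = 20; P = 1/11; answer 1/11

1/11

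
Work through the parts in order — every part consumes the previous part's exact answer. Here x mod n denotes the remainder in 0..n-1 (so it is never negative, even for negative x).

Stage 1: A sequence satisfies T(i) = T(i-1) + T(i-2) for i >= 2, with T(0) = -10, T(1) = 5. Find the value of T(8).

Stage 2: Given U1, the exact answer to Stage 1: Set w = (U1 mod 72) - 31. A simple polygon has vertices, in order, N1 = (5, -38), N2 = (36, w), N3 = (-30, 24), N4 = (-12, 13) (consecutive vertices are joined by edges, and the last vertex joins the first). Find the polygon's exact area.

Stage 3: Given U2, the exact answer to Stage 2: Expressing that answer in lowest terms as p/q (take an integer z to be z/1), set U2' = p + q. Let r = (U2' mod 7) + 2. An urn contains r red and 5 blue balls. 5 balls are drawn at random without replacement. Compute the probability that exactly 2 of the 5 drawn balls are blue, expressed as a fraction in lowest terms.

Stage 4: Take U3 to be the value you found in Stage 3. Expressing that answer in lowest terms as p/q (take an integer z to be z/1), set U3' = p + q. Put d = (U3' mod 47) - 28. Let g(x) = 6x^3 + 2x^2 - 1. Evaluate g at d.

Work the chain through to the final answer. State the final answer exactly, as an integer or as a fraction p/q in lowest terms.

Stage 1: T(2) = 1*(5) + 1*(-10) = -5; iterating: T(2)=-5, T(3)=0, T(4)=-5, T(5)=-5, T(6)=-10, T(7)=-15, T(8)=-25; answer -25
Stage 2: U1 = -25; w = 16; cross terms: (5*16 - 36*-38)=1448, (36*24 - -30*16)=1344, (-30*13 - -12*24)=-102, (-12*-38 - 5*13)=391; twice the area = |3081| = 3081; area = 3081/2; answer 3081/2
Stage 3: U2 = 3081/2; threaded value p + q = 3083; r = 5; total draws C(10,5) = 252; favorable C(5,2)*C(5,3) = 100; P = 25/63; answer 25/63
Stage 4: U3 = 25/63; threaded value p + q = 88; d = 13; 6*(13)^3 + 2*(13)^2 - 1 = (13182) + (338) + (-1) = 13519; answer 13519

13519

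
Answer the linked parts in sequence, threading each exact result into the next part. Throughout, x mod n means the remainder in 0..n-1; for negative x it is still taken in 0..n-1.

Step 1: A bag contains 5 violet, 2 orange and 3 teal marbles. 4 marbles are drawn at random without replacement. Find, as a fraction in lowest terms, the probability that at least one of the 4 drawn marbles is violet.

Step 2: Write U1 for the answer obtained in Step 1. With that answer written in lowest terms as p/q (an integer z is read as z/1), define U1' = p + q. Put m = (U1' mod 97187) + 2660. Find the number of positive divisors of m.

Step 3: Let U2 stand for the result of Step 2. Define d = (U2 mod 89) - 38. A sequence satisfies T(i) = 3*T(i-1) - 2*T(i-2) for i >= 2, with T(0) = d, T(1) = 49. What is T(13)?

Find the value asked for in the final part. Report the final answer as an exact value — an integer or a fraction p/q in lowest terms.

679819

Step 1: total draws C(10,4) = 210; complement C(5,4) = 5; favorable 210 - 5 = 205; P = 41/42; answer 41/42
Step 2: U1 = 41/42; threaded value p + q = 83; m = 2743; 2743 = 13 * 211; number of divisors = (1+1) * (1+1) = 4; answer 4
Step 3: U2 = 4; d = -34; T(2) = 3*(49) - 2*(-34) = 215; iterating: T(2)=215, T(3)=547, T(4)=1211, T(5)=2539, T(6)=5195, T(7)=10507, T(8)=21131, T(9)=42379, T(10)=84875, T(11)=169867, T(12)=339851, T(13)=679819; answer 679819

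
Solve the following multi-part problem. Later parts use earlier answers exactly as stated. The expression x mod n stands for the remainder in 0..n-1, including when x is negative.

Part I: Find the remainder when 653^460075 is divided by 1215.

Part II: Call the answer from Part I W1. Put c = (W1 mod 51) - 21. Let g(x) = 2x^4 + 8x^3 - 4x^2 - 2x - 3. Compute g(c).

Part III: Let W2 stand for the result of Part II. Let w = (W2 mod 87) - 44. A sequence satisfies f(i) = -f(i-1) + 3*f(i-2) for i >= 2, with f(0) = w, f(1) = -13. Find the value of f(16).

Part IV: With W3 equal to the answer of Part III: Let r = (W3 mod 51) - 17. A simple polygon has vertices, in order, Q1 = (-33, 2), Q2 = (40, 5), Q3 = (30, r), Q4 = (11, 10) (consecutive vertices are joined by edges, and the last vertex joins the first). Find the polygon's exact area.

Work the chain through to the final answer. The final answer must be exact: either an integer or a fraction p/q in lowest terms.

Part I: squarings mod 1215: 653^1=653, 653^2=1159, 653^4=706, 653^8=286, 653^16=391, 653^32=1006, 653^64=1156, 653^128=1051, 653^256=166, 653^512=826, 653^1024=661, 653^2048=736, 653^4096=1021, 653^8192=1186, 653^16384=841, 653^32768=151, 653^65536=931, 653^131072=466, 653^262144=886; 653^460075 = 653^1 * 653^2 * 653^8 * 653^32 * 653^256 * 653^1024 * 653^65536 * 653^131072 * 653^262144 = 212 (mod 1215); answer 212
Part II: W1 = 212; c = -13; 2*(-13)^4 + 8*(-13)^3 - 4*(-13)^2 - 2*(-13)^1 - 3 = (57122) + (-17576) + (-676) + (26) + (-3) = 38893; answer 38893
Part III: W2 = 38893; w = -40; f(2) = -1*(-13) + 3*(-40) = -107; iterating: f(2)=-107, f(3)=68, f(4)=-389, f(5)=593, f(6)=-1760, f(7)=3539, f(8)=-8819, f(9)=19436, f(10)=-45893, f(11)=104201, f(12)=-241880, f(13)=554483, f(14)=-1280123, f(15)=2943572, f(16)=-6783941; answer -6783941
Part IV: W3 = -6783941; r = 11; cross terms: (-33*5 - 40*2)=-245, (40*11 - 30*5)=290, (30*10 - 11*11)=179, (11*2 - -33*10)=352; twice the area = |576| = 576; area = 288; answer 288

288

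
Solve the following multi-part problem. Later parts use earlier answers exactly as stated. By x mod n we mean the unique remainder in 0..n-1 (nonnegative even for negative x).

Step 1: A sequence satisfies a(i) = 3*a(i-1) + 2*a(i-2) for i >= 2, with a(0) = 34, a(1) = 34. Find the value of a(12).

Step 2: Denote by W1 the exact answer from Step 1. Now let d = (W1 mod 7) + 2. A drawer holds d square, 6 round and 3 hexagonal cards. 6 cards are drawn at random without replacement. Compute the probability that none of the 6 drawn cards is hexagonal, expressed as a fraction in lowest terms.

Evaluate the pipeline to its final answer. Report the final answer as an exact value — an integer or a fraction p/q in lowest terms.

Step 1: a(2) = 3*(34) + 2*(34) = 170; iterating: a(2)=170, a(3)=578, a(4)=2074, a(5)=7378, a(6)=26282, a(7)=93602, a(8)=333370, a(9)=1187314, a(10)=4228682, a(11)=15060674, a(12)=53639386; answer 53639386
Step 2: W1 = 53639386; d = 5; total draws C(14,6) = 3003; favorable C(11,6) = 462; P = 2/13; answer 2/13

2/13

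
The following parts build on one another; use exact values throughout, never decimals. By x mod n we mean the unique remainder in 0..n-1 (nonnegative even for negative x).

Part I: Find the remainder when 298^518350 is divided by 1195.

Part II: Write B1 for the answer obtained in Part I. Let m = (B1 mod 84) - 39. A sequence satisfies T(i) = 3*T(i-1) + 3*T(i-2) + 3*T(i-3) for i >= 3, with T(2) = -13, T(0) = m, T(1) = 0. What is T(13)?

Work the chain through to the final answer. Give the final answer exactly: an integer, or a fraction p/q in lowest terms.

-62870256

Part I: squarings mod 1195: 298^1=298, 298^2=374, 298^4=61, 298^8=136, 298^16=571, 298^32=1001, 298^64=591, 298^128=341, 298^256=366, 298^512=116, 298^1024=311, 298^2048=1121, 298^4096=696, 298^8192=441, 298^16384=891, 298^32768=401, 298^65536=671, 298^131072=921, 298^262144=986; 298^518350 = 298^2 * 298^4 * 298^8 * 298^64 * 298^128 * 298^2048 * 298^8192 * 298^16384 * 298^32768 * 298^65536 * 298^131072 * 298^262144 = 279 (mod 1195); answer 279
Part II: B1 = 279; m = -12; T(3) = 3*(-13) + 3*(0) + 3*(-12) = -75; iterating: T(3)=-75, T(4)=-264, T(5)=-1056, T(6)=-4185, T(7)=-16515, T(8)=-65268, T(9)=-257904, T(10)=-1019061, T(11)=-4026699, T(12)=-15910992, T(13)=-62870256; answer -62870256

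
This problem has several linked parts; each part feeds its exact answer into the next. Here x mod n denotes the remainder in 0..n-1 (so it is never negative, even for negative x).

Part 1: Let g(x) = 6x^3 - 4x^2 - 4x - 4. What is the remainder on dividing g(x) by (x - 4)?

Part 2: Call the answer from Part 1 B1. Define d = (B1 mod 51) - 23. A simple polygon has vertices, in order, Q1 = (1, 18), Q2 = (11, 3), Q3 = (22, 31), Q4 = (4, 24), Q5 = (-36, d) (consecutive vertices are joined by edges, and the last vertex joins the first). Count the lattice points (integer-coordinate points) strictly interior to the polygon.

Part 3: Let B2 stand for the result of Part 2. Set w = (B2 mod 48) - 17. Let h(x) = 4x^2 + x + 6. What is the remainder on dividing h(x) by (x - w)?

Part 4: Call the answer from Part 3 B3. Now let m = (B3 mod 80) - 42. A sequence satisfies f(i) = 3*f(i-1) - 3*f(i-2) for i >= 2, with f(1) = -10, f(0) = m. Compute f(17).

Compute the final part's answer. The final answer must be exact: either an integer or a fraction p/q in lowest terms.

446148

Part 1: remainder = value at the root: 6*(4)^3 - 4*(4)^2 - 4*(4)^1 - 4 = (384) + (-64) + (-16) + (-4) = 300; answer 300
Part 2: B1 = 300; d = 22; cross terms: (1*3 - 11*18)=-195, (11*31 - 22*3)=275, (22*24 - 4*31)=404, (4*22 - -36*24)=952, (-36*18 - 1*22)=-670; twice the area = |766| = 766; area = 383; boundary points = 5 + 1 + 1 + 2 + 1 = 10; strictly interior points = area - boundary/2 + 1 = 379; answer 379
Part 3: B2 = 379; w = 26; remainder = value at the root: 4*(26)^2 + 1*(26)^1 + 6 = (2704) + (26) + (6) = 2736; answer 2736
Part 4: B3 = 2736; m = -26; f(2) = 3*(-10) - 3*(-26) = 48; iterating: f(2)=48, f(3)=174, f(4)=378, f(5)=612, f(6)=702, f(7)=270, f(8)=-1296, f(9)=-4698, f(10)=-10206, f(11)=-16524, f(12)=-18954, f(13)=-7290, f(14)=34992, f(15)=126846, f(16)=275562, f(17)=446148; answer 446148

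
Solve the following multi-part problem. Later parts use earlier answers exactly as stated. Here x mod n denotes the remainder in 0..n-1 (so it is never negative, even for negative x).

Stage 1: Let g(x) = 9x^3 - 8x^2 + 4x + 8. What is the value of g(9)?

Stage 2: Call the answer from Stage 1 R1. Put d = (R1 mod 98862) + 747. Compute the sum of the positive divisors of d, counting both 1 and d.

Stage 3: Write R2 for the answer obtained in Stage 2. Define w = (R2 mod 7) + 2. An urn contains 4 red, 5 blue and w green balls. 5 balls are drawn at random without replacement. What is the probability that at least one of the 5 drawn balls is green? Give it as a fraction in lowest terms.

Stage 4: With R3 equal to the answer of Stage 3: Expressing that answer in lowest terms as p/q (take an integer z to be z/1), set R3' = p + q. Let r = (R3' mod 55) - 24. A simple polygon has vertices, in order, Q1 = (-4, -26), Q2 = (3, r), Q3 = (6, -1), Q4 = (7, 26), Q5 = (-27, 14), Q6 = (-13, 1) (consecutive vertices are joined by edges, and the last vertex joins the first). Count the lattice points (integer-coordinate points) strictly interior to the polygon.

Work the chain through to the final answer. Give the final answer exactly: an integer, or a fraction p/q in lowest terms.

Stage 1: 9*(9)^3 - 8*(9)^2 + 4*(9)^1 + 8 = (6561) + (-648) + (36) + (8) = 5957; answer 5957
Stage 2: R1 = 5957; d = 6704; 6704 = 2^4 * 419; sigma = (1 + 2 + 4 + 8 + 16) * (1 + 419) = 31 * 420 = 13020; answer 13020
Stage 3: R2 = 13020; w = 2; total draws C(11,5) = 462; complement C(9,5) = 126; favorable 462 - 126 = 336; P = 8/11; answer 8/11
Stage 4: R3 = 8/11; threaded value p + q = 19; r = -5; cross terms: (-4*-5 - 3*-26)=98, (3*-1 - 6*-5)=27, (6*26 - 7*-1)=163, (7*14 - -27*26)=800, (-27*1 - -13*14)=155, (-13*-26 - -4*1)=342; twice the area = |1585| = 1585; area = 1585/2; boundary points = 7 + 1 + 1 + 2 + 1 + 9 = 21; strictly interior points = area - boundary/2 + 1 = 783; answer 783

783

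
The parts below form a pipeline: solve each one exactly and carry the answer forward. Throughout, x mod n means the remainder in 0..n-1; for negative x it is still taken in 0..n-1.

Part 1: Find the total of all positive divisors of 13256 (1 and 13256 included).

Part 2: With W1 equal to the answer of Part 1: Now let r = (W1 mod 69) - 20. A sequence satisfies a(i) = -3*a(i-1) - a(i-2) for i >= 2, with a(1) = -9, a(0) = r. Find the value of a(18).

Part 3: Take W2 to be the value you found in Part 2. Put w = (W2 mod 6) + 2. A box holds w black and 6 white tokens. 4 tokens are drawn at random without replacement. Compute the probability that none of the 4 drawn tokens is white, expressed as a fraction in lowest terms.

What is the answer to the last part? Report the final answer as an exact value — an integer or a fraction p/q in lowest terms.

Part 1: 13256 = 2^3 * 1657; sigma = (1 + 2 + 4 + 8) * (1 + 1657) = 15 * 1658 = 24870; answer 24870
Part 2: W1 = 24870; r = 10; a(2) = -3*(-9) - 1*(10) = 17; iterating: a(2)=17, a(3)=-42, a(4)=109, a(5)=-285, a(6)=746, a(7)=-1953, a(8)=5113, a(9)=-13386, a(10)=35045, a(11)=-91749, a(12)=240202, a(13)=-628857, a(14)=1646369, a(15)=-4310250, a(16)=11284381, a(17)=-29542893, a(18)=77344298; answer 77344298
Part 3: W2 = 77344298; w = 4; total draws C(10,4) = 210; favorable C(4,4) = 1; P = 1/210; answer 1/210

1/210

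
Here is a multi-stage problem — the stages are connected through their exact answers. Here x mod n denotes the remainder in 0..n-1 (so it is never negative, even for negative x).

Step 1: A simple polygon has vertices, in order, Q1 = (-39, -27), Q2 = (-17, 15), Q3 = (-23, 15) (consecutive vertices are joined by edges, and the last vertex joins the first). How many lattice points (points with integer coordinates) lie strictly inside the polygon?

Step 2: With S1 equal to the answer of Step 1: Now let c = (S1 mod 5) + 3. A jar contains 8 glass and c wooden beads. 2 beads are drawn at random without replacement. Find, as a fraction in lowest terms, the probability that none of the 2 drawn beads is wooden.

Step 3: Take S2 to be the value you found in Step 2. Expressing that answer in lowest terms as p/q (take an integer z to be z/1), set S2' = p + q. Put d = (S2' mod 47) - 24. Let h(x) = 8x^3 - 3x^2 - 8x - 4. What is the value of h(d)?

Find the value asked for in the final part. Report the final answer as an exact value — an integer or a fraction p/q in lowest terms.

-47488

Step 1: cross terms: (-39*15 - -17*-27)=-1044, (-17*15 - -23*15)=90, (-23*-27 - -39*15)=1206; twice the area = |252| = 252; area = 126; boundary points = 2 + 6 + 2 = 10; strictly interior points = area - boundary/2 + 1 = 122; answer 122
Step 2: S1 = 122; c = 5; total draws C(13,2) = 78; favorable C(8,2) = 28; P = 14/39; answer 14/39
Step 3: S2 = 14/39; threaded value p + q = 53; d = -18; 8*(-18)^3 - 3*(-18)^2 - 8*(-18)^1 - 4 = (-46656) + (-972) + (144) + (-4) = -47488; answer -47488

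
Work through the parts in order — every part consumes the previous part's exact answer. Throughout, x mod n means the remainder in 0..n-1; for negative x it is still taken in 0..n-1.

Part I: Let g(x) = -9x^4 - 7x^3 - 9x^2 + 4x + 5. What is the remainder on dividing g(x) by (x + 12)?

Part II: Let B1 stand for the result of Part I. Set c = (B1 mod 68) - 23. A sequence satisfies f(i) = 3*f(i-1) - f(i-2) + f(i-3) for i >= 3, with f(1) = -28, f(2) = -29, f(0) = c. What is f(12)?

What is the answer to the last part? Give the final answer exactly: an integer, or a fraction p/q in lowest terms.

-361982

Part I: remainder = value at the root: -9*(-12)^4 - 7*(-12)^3 - 9*(-12)^2 + 4*(-12)^1 + 5 = (-186624) + (12096) + (-1296) + (-48) + (5) = -175867; answer -175867
Part II: B1 = -175867; c = 26; f(3) = 3*(-29) - 1*(-28) + 1*(26) = -33; iterating: f(3)=-33, f(4)=-98, f(5)=-290, f(6)=-805, f(7)=-2223, f(8)=-6154, f(9)=-17044, f(10)=-47201, f(11)=-130713, f(12)=-361982; answer -361982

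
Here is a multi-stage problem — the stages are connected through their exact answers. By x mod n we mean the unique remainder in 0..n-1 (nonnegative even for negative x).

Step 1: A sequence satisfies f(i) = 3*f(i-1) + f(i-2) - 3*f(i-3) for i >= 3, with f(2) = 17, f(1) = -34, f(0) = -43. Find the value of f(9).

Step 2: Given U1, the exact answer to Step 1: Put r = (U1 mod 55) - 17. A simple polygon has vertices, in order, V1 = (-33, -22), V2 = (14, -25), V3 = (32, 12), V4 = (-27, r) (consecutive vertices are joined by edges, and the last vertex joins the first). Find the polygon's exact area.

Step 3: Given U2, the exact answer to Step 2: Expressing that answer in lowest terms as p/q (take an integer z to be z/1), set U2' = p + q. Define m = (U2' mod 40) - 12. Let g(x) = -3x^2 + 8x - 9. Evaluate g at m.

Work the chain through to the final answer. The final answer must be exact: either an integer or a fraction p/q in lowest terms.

Step 1: f(3) = 3*(17) + 1*(-34) - 3*(-43) = 146; iterating: f(3)=146, f(4)=557, f(5)=1766, f(6)=5417, f(7)=16346, f(8)=49157, f(9)=147566; answer 147566
Step 2: U1 = 147566; r = -16; cross terms: (-33*-25 - 14*-22)=1133, (14*12 - 32*-25)=968, (32*-16 - -27*12)=-188, (-27*-22 - -33*-16)=66; twice the area = |1979| = 1979; area = 1979/2; answer 1979/2
Step 3: U2 = 1979/2; threaded value p + q = 1981; m = 9; -3*(9)^2 + 8*(9)^1 - 9 = (-243) + (72) + (-9) = -180; answer -180

-180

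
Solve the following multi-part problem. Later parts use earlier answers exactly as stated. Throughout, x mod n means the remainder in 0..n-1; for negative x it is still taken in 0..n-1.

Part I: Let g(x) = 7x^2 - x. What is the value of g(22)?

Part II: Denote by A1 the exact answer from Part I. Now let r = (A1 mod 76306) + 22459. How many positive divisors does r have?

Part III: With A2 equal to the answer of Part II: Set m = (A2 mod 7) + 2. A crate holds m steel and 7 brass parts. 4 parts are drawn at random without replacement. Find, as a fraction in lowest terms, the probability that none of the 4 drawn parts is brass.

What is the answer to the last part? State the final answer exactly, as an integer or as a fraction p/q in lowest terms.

Part I: 7*(22)^2 - 1*(22)^1 = (3388) + (-22) = 3366; answer 3366
Part II: A1 = 3366; r = 25825; 25825 = 5^2 * 1033; number of divisors = (2+1) * (1+1) = 6; answer 6
Part III: A2 = 6; m = 8; total draws C(15,4) = 1365; favorable C(8,4) = 70; P = 2/39; answer 2/39

2/39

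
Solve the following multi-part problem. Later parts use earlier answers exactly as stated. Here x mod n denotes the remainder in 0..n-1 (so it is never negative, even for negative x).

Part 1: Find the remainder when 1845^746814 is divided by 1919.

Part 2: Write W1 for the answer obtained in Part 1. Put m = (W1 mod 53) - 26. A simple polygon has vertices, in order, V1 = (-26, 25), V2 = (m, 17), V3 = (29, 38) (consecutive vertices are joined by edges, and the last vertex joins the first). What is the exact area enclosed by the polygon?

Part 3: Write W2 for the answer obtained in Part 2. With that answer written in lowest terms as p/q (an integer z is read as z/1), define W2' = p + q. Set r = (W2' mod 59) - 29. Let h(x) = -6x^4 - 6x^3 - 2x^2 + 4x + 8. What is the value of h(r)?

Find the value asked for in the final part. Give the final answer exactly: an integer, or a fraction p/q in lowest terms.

Part 1: squarings mod 1919: 1845^1=1845, 1845^2=1638, 1845^4=282, 1845^8=845, 1845^16=157, 1845^32=1621, 1845^64=530, 1845^128=726, 1845^256=1270, 1845^512=940, 1845^1024=860, 1845^2048=785, 1845^4096=226, 1845^8192=1182, 1845^16384=92, 1845^32768=788, 1845^65536=1107, 1845^131072=1127, 1845^262144=1670, 1845^524288=593; 1845^746814 = 1845^2 * 1845^4 * 1845^8 * 1845^16 * 1845^32 * 1845^256 * 1845^1024 * 1845^8192 * 1845^16384 * 1845^65536 * 1845^131072 * 1845^524288 = 581 (mod 1919); answer 581
Part 2: W1 = 581; m = 25; cross terms: (-26*17 - 25*25)=-1067, (25*38 - 29*17)=457, (29*25 - -26*38)=1713; twice the area = |1103| = 1103; area = 1103/2; answer 1103/2
Part 3: W2 = 1103/2; threaded value p + q = 1105; r = 14; -6*(14)^4 - 6*(14)^3 - 2*(14)^2 + 4*(14)^1 + 8 = (-230496) + (-16464) + (-392) + (56) + (8) = -247288; answer -247288

-247288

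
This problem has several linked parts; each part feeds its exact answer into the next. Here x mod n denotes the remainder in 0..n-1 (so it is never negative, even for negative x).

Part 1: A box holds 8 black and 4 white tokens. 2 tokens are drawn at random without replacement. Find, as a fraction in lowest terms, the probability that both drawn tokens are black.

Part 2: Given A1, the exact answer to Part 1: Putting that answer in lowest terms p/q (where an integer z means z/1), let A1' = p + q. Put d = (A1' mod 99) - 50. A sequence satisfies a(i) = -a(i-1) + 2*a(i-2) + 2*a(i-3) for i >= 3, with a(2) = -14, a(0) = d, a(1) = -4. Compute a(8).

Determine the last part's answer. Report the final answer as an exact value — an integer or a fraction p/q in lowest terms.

-168

Part 1: total draws C(12,2) = 66; favorable C(8,2) = 28; P = 14/33; answer 14/33
Part 2: A1 = 14/33; threaded value p + q = 47; d = -3; a(3) = -1*(-14) + 2*(-4) + 2*(-3) = 0; iterating: a(3)=0, a(4)=-36, a(5)=8, a(6)=-80, a(7)=24, a(8)=-168; answer -168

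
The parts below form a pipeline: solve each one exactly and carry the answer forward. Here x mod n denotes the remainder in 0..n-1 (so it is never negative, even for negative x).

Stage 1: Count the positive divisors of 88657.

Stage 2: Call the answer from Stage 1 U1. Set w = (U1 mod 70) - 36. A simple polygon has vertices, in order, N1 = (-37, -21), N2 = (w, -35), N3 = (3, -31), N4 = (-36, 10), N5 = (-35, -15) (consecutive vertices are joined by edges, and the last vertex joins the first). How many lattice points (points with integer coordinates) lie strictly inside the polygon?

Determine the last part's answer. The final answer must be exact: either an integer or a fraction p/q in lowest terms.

Stage 1: 88657 is prime, so its only divisors are 1 and 88657; count = 2; answer 2
Stage 2: U1 = 2; w = -34; cross terms: (-37*-35 - -34*-21)=581, (-34*-31 - 3*-35)=1159, (3*10 - -36*-31)=-1086, (-36*-15 - -35*10)=890, (-35*-21 - -37*-15)=180; twice the area = |1724| = 1724; area = 862; boundary points = 1 + 1 + 1 + 1 + 2 = 6; strictly interior points = area - boundary/2 + 1 = 860; answer 860

860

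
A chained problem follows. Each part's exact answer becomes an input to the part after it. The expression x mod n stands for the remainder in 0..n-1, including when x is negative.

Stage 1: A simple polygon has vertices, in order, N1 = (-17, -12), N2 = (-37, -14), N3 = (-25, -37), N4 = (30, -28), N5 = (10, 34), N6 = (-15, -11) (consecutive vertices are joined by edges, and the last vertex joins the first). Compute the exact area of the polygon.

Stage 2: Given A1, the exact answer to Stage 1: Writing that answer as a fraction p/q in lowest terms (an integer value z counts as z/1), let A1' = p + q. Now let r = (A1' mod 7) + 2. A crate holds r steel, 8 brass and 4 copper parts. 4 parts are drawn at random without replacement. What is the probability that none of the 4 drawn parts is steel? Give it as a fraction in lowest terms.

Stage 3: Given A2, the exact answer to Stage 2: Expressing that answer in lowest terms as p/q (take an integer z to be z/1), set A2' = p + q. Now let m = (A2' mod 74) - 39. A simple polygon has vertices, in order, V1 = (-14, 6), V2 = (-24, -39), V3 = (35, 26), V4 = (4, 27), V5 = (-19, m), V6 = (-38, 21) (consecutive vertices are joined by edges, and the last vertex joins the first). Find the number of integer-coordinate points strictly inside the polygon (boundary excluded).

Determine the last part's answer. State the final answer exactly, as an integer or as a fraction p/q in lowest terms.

Stage 1: cross terms: (-17*-14 - -37*-12)=-206, (-37*-37 - -25*-14)=1019, (-25*-28 - 30*-37)=1810, (30*34 - 10*-28)=1300, (10*-11 - -15*34)=400, (-15*-12 - -17*-11)=-7; twice the area = |4316| = 4316; area = 2158; answer 2158
Stage 2: A1 = 2158; threaded value p + q = 2159; r = 5; total draws C(17,4) = 2380; favorable C(12,4) = 495; P = 99/476; answer 99/476
Stage 3: A2 = 99/476; threaded value p + q = 575; m = 18; cross terms: (-14*-39 - -24*6)=690, (-24*26 - 35*-39)=741, (35*27 - 4*26)=841, (4*18 - -19*27)=585, (-19*21 - -38*18)=285, (-38*6 - -14*21)=66; twice the area = |3208| = 3208; area = 1604; boundary points = 5 + 1 + 1 + 1 + 1 + 3 = 12; strictly interior points = area - boundary/2 + 1 = 1599; answer 1599

1599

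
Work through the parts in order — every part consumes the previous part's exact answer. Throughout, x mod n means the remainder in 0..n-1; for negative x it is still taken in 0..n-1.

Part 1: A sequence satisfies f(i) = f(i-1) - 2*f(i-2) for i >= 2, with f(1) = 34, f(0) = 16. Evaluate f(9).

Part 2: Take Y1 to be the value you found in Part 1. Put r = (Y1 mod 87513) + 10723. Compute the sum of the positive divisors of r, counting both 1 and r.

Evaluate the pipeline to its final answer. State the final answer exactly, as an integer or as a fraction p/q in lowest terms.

150708

Part 1: f(2) = 1*(34) - 2*(16) = 2; iterating: f(2)=2, f(3)=-66, f(4)=-70, f(5)=62, f(6)=202, f(7)=78, f(8)=-326, f(9)=-482; answer -482
Part 2: Y1 = -482; r = 97754; 97754 = 2 * 37 * 1321; sigma = (1 + 2) * (1 + 37) * (1 + 1321) = 3 * 38 * 1322 = 150708; answer 150708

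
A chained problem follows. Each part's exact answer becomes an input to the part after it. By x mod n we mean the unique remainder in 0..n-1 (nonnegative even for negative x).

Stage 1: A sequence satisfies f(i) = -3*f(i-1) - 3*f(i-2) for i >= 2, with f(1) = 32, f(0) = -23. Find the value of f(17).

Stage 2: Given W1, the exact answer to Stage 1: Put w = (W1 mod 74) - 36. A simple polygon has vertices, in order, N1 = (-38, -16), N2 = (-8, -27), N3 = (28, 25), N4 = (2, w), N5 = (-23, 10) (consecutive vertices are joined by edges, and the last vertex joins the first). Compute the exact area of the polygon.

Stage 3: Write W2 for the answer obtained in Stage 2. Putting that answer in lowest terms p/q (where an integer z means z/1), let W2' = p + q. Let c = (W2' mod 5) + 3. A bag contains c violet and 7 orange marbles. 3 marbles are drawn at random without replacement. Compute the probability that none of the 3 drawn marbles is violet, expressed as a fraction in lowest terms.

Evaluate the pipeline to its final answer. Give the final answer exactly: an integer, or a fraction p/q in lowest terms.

Stage 1: f(2) = -3*(32) - 3*(-23) = -27; iterating: f(2)=-27, f(3)=-15, f(4)=126, f(5)=-333, f(6)=621, f(7)=-864, f(8)=729, f(9)=405, f(10)=-3402, f(11)=8991, f(12)=-16767, f(13)=23328, f(14)=-19683, f(15)=-10935, f(16)=91854, f(17)=-242757; answer -242757
Stage 2: W1 = -242757; w = 1; cross terms: (-38*-27 - -8*-16)=898, (-8*25 - 28*-27)=556, (28*1 - 2*25)=-22, (2*10 - -23*1)=43, (-23*-16 - -38*10)=748; twice the area = |2223| = 2223; area = 2223/2; answer 2223/2
Stage 3: W2 = 2223/2; threaded value p + q = 2225; c = 3; total draws C(10,3) = 120; favorable C(7,3) = 35; P = 7/24; answer 7/24

7/24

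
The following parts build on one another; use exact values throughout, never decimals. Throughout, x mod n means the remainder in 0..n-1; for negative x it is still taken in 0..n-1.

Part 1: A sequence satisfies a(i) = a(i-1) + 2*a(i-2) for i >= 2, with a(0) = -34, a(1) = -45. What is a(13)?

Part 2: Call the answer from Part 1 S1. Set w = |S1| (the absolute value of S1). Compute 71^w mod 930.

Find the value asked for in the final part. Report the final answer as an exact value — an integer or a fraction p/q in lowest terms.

311

Part 1: a(2) = 1*(-45) + 2*(-34) = -113; iterating: a(2)=-113, a(3)=-203, a(4)=-429, a(5)=-835, a(6)=-1693, a(7)=-3363, a(8)=-6749, a(9)=-13475, a(10)=-26973, a(11)=-53923, a(12)=-107869, a(13)=-215715; answer -215715
Part 2: S1 = -215715; w = 215715; squarings mod 930: 71^1=71, 71^2=391, 71^4=361, 71^8=121, 71^16=691, 71^32=391, 71^64=361, 71^128=121, 71^256=691, 71^512=391, 71^1024=361, 71^2048=121, 71^4096=691, 71^8192=391, 71^16384=361, 71^32768=121, 71^65536=691, 71^131072=391; 71^215715 = 71^1 * 71^2 * 71^32 * 71^128 * 71^512 * 71^2048 * 71^16384 * 71^65536 * 71^131072 = 311 (mod 930); answer 311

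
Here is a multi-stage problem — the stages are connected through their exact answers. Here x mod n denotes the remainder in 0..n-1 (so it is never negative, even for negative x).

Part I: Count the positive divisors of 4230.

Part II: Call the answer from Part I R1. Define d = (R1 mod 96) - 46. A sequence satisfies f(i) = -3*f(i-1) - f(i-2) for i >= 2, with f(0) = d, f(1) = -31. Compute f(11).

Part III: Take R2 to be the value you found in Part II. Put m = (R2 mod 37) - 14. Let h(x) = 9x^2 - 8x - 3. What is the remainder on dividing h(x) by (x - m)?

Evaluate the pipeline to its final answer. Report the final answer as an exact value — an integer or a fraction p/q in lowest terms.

654

Part I: 4230 = 2 * 3^2 * 5 * 47; number of divisors = (1+1) * (2+1) * (1+1) * (1+1) = 24; answer 24
Part II: R1 = 24; d = -22; f(2) = -3*(-31) - 1*(-22) = 115; iterating: f(2)=115, f(3)=-314, f(4)=827, f(5)=-2167, f(6)=5674, f(7)=-14855, f(8)=38891, f(9)=-101818, f(10)=266563, f(11)=-697871; answer -697871
Part III: R2 = -697871; m = 9; remainder = value at the root: 9*(9)^2 - 8*(9)^1 - 3 = (729) + (-72) + (-3) = 654; answer 654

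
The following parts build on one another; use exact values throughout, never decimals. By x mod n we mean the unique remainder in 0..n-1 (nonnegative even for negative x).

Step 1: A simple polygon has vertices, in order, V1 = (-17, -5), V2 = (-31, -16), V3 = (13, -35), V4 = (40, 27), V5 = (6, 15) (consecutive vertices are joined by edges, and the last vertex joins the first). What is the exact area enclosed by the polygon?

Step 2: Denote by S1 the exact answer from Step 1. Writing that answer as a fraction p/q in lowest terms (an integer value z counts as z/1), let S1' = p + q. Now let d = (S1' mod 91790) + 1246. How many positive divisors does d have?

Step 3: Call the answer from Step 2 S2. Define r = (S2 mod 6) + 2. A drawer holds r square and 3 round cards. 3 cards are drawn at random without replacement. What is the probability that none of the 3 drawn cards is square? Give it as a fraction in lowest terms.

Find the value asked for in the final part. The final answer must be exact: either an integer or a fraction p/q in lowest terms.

1/10

Step 1: cross terms: (-17*-16 - -31*-5)=117, (-31*-35 - 13*-16)=1293, (13*27 - 40*-35)=1751, (40*15 - 6*27)=438, (6*-5 - -17*15)=225; twice the area = |3824| = 3824; area = 1912; answer 1912
Step 2: S1 = 1912; threaded value p + q = 1913; d = 3159; 3159 = 3^5 * 13; number of divisors = (5+1) * (1+1) = 12; answer 12
Step 3: S2 = 12; r = 2; total draws C(5,3) = 10; favorable C(3,3) = 1; P = 1/10; answer 1/10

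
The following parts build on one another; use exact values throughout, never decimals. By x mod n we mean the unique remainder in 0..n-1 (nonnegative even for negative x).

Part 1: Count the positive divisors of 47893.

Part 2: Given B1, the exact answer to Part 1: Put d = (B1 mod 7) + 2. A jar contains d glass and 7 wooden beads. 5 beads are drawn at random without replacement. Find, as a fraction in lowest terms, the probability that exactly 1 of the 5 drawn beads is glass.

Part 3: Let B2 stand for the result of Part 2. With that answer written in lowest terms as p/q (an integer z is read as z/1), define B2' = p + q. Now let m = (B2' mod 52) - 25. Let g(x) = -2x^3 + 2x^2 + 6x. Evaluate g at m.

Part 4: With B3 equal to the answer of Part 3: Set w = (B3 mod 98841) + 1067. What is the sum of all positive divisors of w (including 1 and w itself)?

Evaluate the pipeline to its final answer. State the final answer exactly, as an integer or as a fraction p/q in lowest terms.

Part 1: 47893 = 47 * 1019; number of divisors = (1+1) * (1+1) = 4; answer 4
Part 2: B1 = 4; d = 6; total draws C(13,5) = 1287; favorable C(6,1)*C(7,4) = 210; P = 70/429; answer 70/429
Part 3: B2 = 70/429; threaded value p + q = 499; m = 6; -2*(6)^3 + 2*(6)^2 + 6*(6)^1 = (-432) + (72) + (36) = -324; answer -324
Part 4: B3 = -324; w = 99584; 99584 = 2^8 * 389; sigma = (1 + 2 + 4 + 8 + 16 + 32 + 64 + 128 + 256) * (1 + 389) = 511 * 390 = 199290; answer 199290

199290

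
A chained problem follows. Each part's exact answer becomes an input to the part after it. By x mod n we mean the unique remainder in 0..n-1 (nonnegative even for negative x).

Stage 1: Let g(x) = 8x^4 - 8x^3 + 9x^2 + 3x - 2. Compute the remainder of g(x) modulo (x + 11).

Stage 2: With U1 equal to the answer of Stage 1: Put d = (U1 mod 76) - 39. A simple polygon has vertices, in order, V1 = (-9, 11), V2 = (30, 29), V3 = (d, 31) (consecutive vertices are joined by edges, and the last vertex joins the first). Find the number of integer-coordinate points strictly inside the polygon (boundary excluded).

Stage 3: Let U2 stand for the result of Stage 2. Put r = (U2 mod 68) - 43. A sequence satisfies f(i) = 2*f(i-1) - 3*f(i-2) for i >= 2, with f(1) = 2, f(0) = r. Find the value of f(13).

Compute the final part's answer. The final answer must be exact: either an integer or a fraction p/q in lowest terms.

-38902

Stage 1: remainder = value at the root: 8*(-11)^4 - 8*(-11)^3 + 9*(-11)^2 + 3*(-11)^1 - 2 = (117128) + (10648) + (1089) + (-33) + (-2) = 128830; answer 128830
Stage 2: U1 = 128830; d = -29; cross terms: (-9*29 - 30*11)=-591, (30*31 - -29*29)=1771, (-29*11 - -9*31)=-40; twice the area = |1140| = 1140; area = 570; boundary points = 3 + 1 + 20 = 24; strictly interior points = area - boundary/2 + 1 = 559; answer 559
Stage 3: U2 = 559; r = -28; f(2) = 2*(2) - 3*(-28) = 88; iterating: f(2)=88, f(3)=170, f(4)=76, f(5)=-358, f(6)=-944, f(7)=-814, f(8)=1204, f(9)=4850, f(10)=6088, f(11)=-2374, f(12)=-23012, f(13)=-38902; answer -38902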